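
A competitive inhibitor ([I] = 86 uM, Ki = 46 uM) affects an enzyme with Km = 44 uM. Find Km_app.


Km_app = Km * (1 + [I]/Ki)
Km_app = 44 * (1 + 86/46)
Km_app = 126.2609 uM

126.2609 uM


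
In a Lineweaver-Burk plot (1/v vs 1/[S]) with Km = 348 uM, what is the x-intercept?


x-intercept = -1/Km
= -1/348
= -0.0029 1/uM

-0.0029 1/uM


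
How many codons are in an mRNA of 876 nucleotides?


codons = nucleotides / 3
codons = 876 / 3 = 292

292


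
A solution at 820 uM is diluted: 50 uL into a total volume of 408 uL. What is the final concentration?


C2 = C1 * V1 / V2
C2 = 820 * 50 / 408
C2 = 100.4902 uM

100.4902 uM


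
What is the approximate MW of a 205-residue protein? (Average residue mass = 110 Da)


MW = n_residues * 110 Da
MW = 205 * 110
MW = 22550 Da

22550 Da


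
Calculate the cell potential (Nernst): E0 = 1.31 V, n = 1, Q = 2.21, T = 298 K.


E = E0 - (RT/nF) * ln(Q)
E = 1.31 - (8.314 * 298 / (1 * 96485)) * ln(2.21)
E = 1.2896 V

1.2896 V


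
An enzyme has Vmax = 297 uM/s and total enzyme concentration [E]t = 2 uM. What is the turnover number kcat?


kcat = Vmax / [E]t
kcat = 297 / 2
kcat = 148.5 s^-1

148.5 s^-1


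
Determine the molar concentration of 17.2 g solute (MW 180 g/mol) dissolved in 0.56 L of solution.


C = (mass / MW) / volume
C = (17.2 / 180) / 0.56
C = 0.1706 M

0.1706 M


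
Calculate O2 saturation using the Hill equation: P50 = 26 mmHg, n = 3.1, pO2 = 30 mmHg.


Y = pO2^n / (P50^n + pO2^n)
Y = 30^3.1 / (26^3.1 + 30^3.1)
Y = 60.91%

60.91%


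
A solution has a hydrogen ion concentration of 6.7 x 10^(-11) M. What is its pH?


pH = -log10([H+])
pH = -log10(6.7 x 10^(-11))
pH = 10.1739

10.1739


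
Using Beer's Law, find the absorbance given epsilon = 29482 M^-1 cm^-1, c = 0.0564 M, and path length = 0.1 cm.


A = epsilon * c * l
A = 29482 * 0.0564 * 0.1
A = 166.2785

166.2785


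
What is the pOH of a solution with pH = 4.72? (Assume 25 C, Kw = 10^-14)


pOH = 14 - pH
pOH = 14 - 4.72
pOH = 9.28

9.28


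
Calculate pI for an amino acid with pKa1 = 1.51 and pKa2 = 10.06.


pI = (pKa1 + pKa2) / 2
pI = (1.51 + 10.06) / 2
pI = 5.785

5.785


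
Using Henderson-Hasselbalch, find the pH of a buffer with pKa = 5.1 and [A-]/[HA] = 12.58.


pH = pKa + log10([A-]/[HA])
pH = 5.1 + log10(12.58)
pH = 6.1997

6.1997


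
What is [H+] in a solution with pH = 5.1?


[H+] = 10^(-pH)
[H+] = 10^(-5.1)
[H+] = 7.943e-06 M

7.943e-06 M


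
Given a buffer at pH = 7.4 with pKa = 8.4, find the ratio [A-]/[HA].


[A-]/[HA] = 10^(pH - pKa)
= 10^(7.4 - 8.4)
= 0.1

0.1


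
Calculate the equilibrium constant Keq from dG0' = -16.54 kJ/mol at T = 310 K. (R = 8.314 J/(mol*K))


Keq = exp(-dG0 * 1000 / (R * T))
Keq = exp(-(-16.54) * 1000 / (8.314 * 310))
Keq = 612.4511

612.4511


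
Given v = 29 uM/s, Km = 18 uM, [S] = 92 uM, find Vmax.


Vmax = v * (Km + [S]) / [S]
Vmax = 29 * (18 + 92) / 92
Vmax = 34.6739 uM/s

34.6739 uM/s


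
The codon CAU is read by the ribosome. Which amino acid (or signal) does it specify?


Standard genetic code lookup.
Codon CAU -> His

His


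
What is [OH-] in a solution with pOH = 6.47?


[OH-] = 10^(-pOH)
[OH-] = 10^(-6.47)
[OH-] = 3.388e-07 M

3.388e-07 M


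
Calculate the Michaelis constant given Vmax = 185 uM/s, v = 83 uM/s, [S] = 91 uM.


Km = [S] * (Vmax - v) / v
Km = 91 * (185 - 83) / 83
Km = 111.8313 uM

111.8313 uM


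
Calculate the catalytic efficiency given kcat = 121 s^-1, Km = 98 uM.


Catalytic efficiency = kcat / Km
= 121 / 98
= 1.2347 uM^-1*s^-1

1.2347 uM^-1*s^-1


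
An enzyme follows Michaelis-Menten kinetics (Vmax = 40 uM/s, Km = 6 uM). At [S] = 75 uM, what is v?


v = Vmax * [S] / (Km + [S])
v = 40 * 75 / (6 + 75)
v = 37.037 uM/s

37.037 uM/s


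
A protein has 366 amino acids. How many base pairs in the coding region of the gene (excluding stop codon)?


Each amino acid = 1 codon = 3 bp
bp = 366 * 3 = 1098 bp

1098 bp


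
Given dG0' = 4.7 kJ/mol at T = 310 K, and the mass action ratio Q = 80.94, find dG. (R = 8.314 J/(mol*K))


dG = dG0' + RT * ln(Q) / 1000
dG = 4.7 + 8.314 * 310 * ln(80.94) / 1000
dG = 16.0241 kJ/mol

16.0241 kJ/mol


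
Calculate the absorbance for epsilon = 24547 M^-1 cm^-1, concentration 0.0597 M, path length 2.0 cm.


A = epsilon * c * l
A = 24547 * 0.0597 * 2.0
A = 2930.9118

2930.9118


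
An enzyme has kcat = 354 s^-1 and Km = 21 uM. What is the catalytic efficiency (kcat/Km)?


Catalytic efficiency = kcat / Km
= 354 / 21
= 16.8571 uM^-1*s^-1

16.8571 uM^-1*s^-1


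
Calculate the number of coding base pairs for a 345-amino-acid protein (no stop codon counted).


Each amino acid = 1 codon = 3 bp
bp = 345 * 3 = 1035 bp

1035 bp


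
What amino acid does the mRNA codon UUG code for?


Standard genetic code lookup.
Codon UUG -> Leu

Leu


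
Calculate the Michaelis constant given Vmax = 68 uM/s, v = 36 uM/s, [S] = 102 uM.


Km = [S] * (Vmax - v) / v
Km = 102 * (68 - 36) / 36
Km = 90.6667 uM

90.6667 uM


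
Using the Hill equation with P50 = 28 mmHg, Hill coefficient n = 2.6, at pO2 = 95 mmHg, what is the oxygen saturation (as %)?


Y = pO2^n / (P50^n + pO2^n)
Y = 95^2.6 / (28^2.6 + 95^2.6)
Y = 95.99%

95.99%


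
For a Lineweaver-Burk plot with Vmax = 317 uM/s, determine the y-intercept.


y-intercept = 1/Vmax
= 1/317
= 0.0032 s/uM

0.0032 s/uM


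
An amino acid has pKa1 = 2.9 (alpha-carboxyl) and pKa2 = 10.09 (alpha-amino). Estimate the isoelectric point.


pI = (pKa1 + pKa2) / 2
pI = (2.9 + 10.09) / 2
pI = 6.495

6.495


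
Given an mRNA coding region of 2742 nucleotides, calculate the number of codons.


codons = nucleotides / 3
codons = 2742 / 3 = 914

914


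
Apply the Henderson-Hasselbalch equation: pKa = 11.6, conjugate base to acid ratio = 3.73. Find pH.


pH = pKa + log10([A-]/[HA])
pH = 11.6 + log10(3.73)
pH = 12.1717

12.1717


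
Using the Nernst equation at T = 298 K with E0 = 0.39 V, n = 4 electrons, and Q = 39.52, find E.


E = E0 - (RT/nF) * ln(Q)
E = 0.39 - (8.314 * 298 / (4 * 96485)) * ln(39.52)
E = 0.3664 V

0.3664 V


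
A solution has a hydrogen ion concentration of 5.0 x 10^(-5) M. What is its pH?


pH = -log10([H+])
pH = -log10(5.0 x 10^(-5))
pH = 4.301

4.301


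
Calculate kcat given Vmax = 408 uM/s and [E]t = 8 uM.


kcat = Vmax / [E]t
kcat = 408 / 8
kcat = 51.0 s^-1

51.0 s^-1


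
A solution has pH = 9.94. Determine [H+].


[H+] = 10^(-pH)
[H+] = 10^(-9.94)
[H+] = 1.148e-10 M

1.148e-10 M


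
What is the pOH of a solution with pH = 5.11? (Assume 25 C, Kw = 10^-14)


pOH = 14 - pH
pOH = 14 - 5.11
pOH = 8.89

8.89


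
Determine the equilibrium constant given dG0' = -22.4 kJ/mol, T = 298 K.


Keq = exp(-dG0 * 1000 / (R * T))
Keq = exp(-(-22.4) * 1000 / (8.314 * 298))
Keq = 8443.1404

8443.1404


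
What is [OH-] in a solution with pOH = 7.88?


[OH-] = 10^(-pOH)
[OH-] = 10^(-7.88)
[OH-] = 1.318e-08 M

1.318e-08 M


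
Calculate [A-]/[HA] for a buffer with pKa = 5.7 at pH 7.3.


[A-]/[HA] = 10^(pH - pKa)
= 10^(7.3 - 5.7)
= 39.8107

39.8107


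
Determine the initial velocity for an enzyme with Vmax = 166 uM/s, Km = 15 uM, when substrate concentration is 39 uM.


v = Vmax * [S] / (Km + [S])
v = 166 * 39 / (15 + 39)
v = 119.8889 uM/s

119.8889 uM/s


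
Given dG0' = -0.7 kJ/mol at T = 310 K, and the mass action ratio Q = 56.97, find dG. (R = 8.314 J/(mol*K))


dG = dG0' + RT * ln(Q) / 1000
dG = -0.7 + 8.314 * 310 * ln(56.97) / 1000
dG = 9.719 kJ/mol

9.719 kJ/mol


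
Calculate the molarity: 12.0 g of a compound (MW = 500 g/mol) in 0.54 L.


C = (mass / MW) / volume
C = (12.0 / 500) / 0.54
C = 0.0444 M

0.0444 M


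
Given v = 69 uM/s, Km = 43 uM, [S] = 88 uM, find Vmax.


Vmax = v * (Km + [S]) / [S]
Vmax = 69 * (43 + 88) / 88
Vmax = 102.7159 uM/s

102.7159 uM/s


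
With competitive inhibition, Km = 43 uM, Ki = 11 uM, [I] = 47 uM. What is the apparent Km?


Km_app = Km * (1 + [I]/Ki)
Km_app = 43 * (1 + 47/11)
Km_app = 226.7273 uM

226.7273 uM


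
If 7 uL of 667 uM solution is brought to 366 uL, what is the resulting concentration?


C2 = C1 * V1 / V2
C2 = 667 * 7 / 366
C2 = 12.7568 uM

12.7568 uM


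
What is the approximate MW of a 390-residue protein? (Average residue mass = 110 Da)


MW = n_residues * 110 Da
MW = 390 * 110
MW = 42900 Da

42900 Da


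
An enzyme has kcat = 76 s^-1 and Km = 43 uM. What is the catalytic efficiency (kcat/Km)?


Catalytic efficiency = kcat / Km
= 76 / 43
= 1.7674 uM^-1*s^-1

1.7674 uM^-1*s^-1


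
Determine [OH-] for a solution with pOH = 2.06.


[OH-] = 10^(-pOH)
[OH-] = 10^(-2.06)
[OH-] = 0.0087 M

0.0087 M


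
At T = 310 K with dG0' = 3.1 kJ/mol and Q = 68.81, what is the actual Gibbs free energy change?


dG = dG0' + RT * ln(Q) / 1000
dG = 3.1 + 8.314 * 310 * ln(68.81) / 1000
dG = 14.0056 kJ/mol

14.0056 kJ/mol


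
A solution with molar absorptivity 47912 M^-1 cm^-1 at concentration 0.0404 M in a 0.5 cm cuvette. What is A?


A = epsilon * c * l
A = 47912 * 0.0404 * 0.5
A = 967.8224

967.8224


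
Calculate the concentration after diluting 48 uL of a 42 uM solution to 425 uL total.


C2 = C1 * V1 / V2
C2 = 42 * 48 / 425
C2 = 4.7435 uM

4.7435 uM


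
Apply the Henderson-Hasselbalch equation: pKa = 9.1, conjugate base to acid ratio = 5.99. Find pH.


pH = pKa + log10([A-]/[HA])
pH = 9.1 + log10(5.99)
pH = 9.8774

9.8774


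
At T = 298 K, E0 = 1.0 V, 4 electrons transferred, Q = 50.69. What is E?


E = E0 - (RT/nF) * ln(Q)
E = 1.0 - (8.314 * 298 / (4 * 96485)) * ln(50.69)
E = 0.9748 V

0.9748 V


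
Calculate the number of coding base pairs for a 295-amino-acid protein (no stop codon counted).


Each amino acid = 1 codon = 3 bp
bp = 295 * 3 = 885 bp

885 bp


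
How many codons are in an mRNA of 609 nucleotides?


codons = nucleotides / 3
codons = 609 / 3 = 203

203


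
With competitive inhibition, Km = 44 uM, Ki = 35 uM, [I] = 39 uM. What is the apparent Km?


Km_app = Km * (1 + [I]/Ki)
Km_app = 44 * (1 + 39/35)
Km_app = 93.0286 uM

93.0286 uM


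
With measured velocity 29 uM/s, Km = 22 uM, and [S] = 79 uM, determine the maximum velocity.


Vmax = v * (Km + [S]) / [S]
Vmax = 29 * (22 + 79) / 79
Vmax = 37.0759 uM/s

37.0759 uM/s


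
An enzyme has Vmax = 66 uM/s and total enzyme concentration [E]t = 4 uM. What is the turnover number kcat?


kcat = Vmax / [E]t
kcat = 66 / 4
kcat = 16.5 s^-1

16.5 s^-1


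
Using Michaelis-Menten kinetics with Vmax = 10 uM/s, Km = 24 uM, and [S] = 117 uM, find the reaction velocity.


v = Vmax * [S] / (Km + [S])
v = 10 * 117 / (24 + 117)
v = 8.2979 uM/s

8.2979 uM/s


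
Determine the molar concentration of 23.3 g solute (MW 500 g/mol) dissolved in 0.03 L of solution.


C = (mass / MW) / volume
C = (23.3 / 500) / 0.03
C = 1.5533 M

1.5533 M


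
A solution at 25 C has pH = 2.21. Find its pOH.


pOH = 14 - pH
pOH = 14 - 2.21
pOH = 11.79

11.79


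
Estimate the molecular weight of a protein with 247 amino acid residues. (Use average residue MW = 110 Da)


MW = n_residues * 110 Da
MW = 247 * 110
MW = 27170 Da

27170 Da


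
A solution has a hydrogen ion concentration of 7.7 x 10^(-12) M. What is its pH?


pH = -log10([H+])
pH = -log10(7.7 x 10^(-12))
pH = 11.1135

11.1135


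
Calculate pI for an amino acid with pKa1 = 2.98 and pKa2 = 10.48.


pI = (pKa1 + pKa2) / 2
pI = (2.98 + 10.48) / 2
pI = 6.73

6.73


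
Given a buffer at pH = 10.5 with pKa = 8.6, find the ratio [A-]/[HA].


[A-]/[HA] = 10^(pH - pKa)
= 10^(10.5 - 8.6)
= 79.4328

79.4328


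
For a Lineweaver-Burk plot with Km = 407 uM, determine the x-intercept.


x-intercept = -1/Km
= -1/407
= -0.0025 1/uM

-0.0025 1/uM


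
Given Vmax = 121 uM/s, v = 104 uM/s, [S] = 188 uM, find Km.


Km = [S] * (Vmax - v) / v
Km = 188 * (121 - 104) / 104
Km = 30.7308 uM

30.7308 uM


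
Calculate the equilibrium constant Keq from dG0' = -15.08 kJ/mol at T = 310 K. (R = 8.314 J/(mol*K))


Keq = exp(-dG0 * 1000 / (R * T))
Keq = exp(-(-15.08) * 1000 / (8.314 * 310))
Keq = 347.5796

347.5796


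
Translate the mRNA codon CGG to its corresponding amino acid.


Standard genetic code lookup.
Codon CGG -> Arg

Arg


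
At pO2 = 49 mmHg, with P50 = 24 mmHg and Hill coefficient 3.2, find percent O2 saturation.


Y = pO2^n / (P50^n + pO2^n)
Y = 49^3.2 / (24^3.2 + 49^3.2)
Y = 90.75%

90.75%


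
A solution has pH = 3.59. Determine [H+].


[H+] = 10^(-pH)
[H+] = 10^(-3.59)
[H+] = 2.570e-04 M

2.570e-04 M


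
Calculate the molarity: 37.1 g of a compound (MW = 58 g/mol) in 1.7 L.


C = (mass / MW) / volume
C = (37.1 / 58) / 1.7
C = 0.3763 M

0.3763 M


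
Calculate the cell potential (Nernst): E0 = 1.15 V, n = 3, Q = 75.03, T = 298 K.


E = E0 - (RT/nF) * ln(Q)
E = 1.15 - (8.314 * 298 / (3 * 96485)) * ln(75.03)
E = 1.113 V

1.113 V


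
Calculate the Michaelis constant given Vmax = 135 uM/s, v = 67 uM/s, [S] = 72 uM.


Km = [S] * (Vmax - v) / v
Km = 72 * (135 - 67) / 67
Km = 73.0746 uM

73.0746 uM


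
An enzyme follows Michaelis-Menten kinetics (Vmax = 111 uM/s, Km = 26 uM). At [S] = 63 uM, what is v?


v = Vmax * [S] / (Km + [S])
v = 111 * 63 / (26 + 63)
v = 78.573 uM/s

78.573 uM/s


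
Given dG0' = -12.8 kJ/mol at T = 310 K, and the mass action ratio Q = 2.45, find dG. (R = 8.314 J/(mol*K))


dG = dG0' + RT * ln(Q) / 1000
dG = -12.8 + 8.314 * 310 * ln(2.45) / 1000
dG = -10.4905 kJ/mol

-10.4905 kJ/mol


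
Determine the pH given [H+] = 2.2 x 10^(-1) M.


pH = -log10([H+])
pH = -log10(2.2 x 10^(-1))
pH = 0.6576

0.6576


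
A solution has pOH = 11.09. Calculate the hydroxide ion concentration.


[OH-] = 10^(-pOH)
[OH-] = 10^(-11.09)
[OH-] = 8.128e-12 M

8.128e-12 M


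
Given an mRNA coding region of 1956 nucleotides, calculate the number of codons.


codons = nucleotides / 3
codons = 1956 / 3 = 652

652


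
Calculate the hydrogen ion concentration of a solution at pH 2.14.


[H+] = 10^(-pH)
[H+] = 10^(-2.14)
[H+] = 0.0072 M

0.0072 M


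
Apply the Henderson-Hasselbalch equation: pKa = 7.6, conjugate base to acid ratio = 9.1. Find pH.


pH = pKa + log10([A-]/[HA])
pH = 7.6 + log10(9.1)
pH = 8.559

8.559


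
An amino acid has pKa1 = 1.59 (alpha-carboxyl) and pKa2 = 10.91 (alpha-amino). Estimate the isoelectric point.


pI = (pKa1 + pKa2) / 2
pI = (1.59 + 10.91) / 2
pI = 6.25

6.25


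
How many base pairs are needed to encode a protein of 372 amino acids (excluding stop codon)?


Each amino acid = 1 codon = 3 bp
bp = 372 * 3 = 1116 bp

1116 bp


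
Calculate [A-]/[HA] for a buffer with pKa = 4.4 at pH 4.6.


[A-]/[HA] = 10^(pH - pKa)
= 10^(4.6 - 4.4)
= 1.5849

1.5849


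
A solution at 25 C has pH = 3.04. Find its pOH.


pOH = 14 - pH
pOH = 14 - 3.04
pOH = 10.96

10.96


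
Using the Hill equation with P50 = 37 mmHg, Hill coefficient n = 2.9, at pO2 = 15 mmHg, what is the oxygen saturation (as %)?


Y = pO2^n / (P50^n + pO2^n)
Y = 15^2.9 / (37^2.9 + 15^2.9)
Y = 6.8%

6.8%


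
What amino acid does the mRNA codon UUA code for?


Standard genetic code lookup.
Codon UUA -> Leu

Leu


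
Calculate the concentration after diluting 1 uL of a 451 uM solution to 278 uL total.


C2 = C1 * V1 / V2
C2 = 451 * 1 / 278
C2 = 1.6223 uM

1.6223 uM


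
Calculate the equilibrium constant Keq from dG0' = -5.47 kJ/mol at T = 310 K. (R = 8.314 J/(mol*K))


Keq = exp(-dG0 * 1000 / (R * T))
Keq = exp(-(-5.47) * 1000 / (8.314 * 310))
Keq = 8.3507

8.3507


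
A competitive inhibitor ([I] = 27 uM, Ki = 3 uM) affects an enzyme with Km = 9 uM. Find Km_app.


Km_app = Km * (1 + [I]/Ki)
Km_app = 9 * (1 + 27/3)
Km_app = 90.0 uM

90.0 uM


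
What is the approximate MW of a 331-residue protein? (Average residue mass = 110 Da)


MW = n_residues * 110 Da
MW = 331 * 110
MW = 36410 Da

36410 Da


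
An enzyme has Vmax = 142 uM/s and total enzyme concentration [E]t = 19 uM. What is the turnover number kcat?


kcat = Vmax / [E]t
kcat = 142 / 19
kcat = 7.4737 s^-1

7.4737 s^-1


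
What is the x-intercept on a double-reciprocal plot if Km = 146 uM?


x-intercept = -1/Km
= -1/146
= -0.0068 1/uM

-0.0068 1/uM


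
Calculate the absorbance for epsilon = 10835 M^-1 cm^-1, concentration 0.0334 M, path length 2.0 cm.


A = epsilon * c * l
A = 10835 * 0.0334 * 2.0
A = 723.778

723.778


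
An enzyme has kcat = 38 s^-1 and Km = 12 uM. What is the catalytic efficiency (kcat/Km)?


Catalytic efficiency = kcat / Km
= 38 / 12
= 3.1667 uM^-1*s^-1

3.1667 uM^-1*s^-1


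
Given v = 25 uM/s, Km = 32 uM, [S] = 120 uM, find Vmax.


Vmax = v * (Km + [S]) / [S]
Vmax = 25 * (32 + 120) / 120
Vmax = 31.6667 uM/s

31.6667 uM/s


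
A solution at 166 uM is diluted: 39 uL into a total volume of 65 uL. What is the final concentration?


C2 = C1 * V1 / V2
C2 = 166 * 39 / 65
C2 = 99.6 uM

99.6 uM


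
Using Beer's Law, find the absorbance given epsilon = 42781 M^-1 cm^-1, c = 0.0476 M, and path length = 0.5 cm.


A = epsilon * c * l
A = 42781 * 0.0476 * 0.5
A = 1018.1878

1018.1878


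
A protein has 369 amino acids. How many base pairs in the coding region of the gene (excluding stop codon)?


Each amino acid = 1 codon = 3 bp
bp = 369 * 3 = 1107 bp

1107 bp


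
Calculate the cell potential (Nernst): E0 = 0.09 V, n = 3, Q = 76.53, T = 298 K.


E = E0 - (RT/nF) * ln(Q)
E = 0.09 - (8.314 * 298 / (3 * 96485)) * ln(76.53)
E = 0.0529 V

0.0529 V


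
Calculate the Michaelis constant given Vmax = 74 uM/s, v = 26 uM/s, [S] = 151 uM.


Km = [S] * (Vmax - v) / v
Km = 151 * (74 - 26) / 26
Km = 278.7692 uM

278.7692 uM


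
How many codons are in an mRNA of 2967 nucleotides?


codons = nucleotides / 3
codons = 2967 / 3 = 989

989


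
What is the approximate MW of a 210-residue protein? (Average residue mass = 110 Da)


MW = n_residues * 110 Da
MW = 210 * 110
MW = 23100 Da

23100 Da


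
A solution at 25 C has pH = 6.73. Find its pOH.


pOH = 14 - pH
pOH = 14 - 6.73
pOH = 7.27

7.27


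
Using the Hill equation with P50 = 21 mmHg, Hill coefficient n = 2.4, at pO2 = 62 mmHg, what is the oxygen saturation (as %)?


Y = pO2^n / (P50^n + pO2^n)
Y = 62^2.4 / (21^2.4 + 62^2.4)
Y = 93.08%

93.08%


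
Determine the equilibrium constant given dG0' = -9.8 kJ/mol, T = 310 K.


Keq = exp(-dG0 * 1000 / (R * T))
Keq = exp(-(-9.8) * 1000 / (8.314 * 310))
Keq = 44.8072

44.8072


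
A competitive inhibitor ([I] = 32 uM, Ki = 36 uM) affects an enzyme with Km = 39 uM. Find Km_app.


Km_app = Km * (1 + [I]/Ki)
Km_app = 39 * (1 + 32/36)
Km_app = 73.6667 uM

73.6667 uM


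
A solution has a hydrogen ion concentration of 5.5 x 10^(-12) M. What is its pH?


pH = -log10([H+])
pH = -log10(5.5 x 10^(-12))
pH = 11.2596

11.2596


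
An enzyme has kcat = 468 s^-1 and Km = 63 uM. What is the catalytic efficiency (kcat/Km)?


Catalytic efficiency = kcat / Km
= 468 / 63
= 7.4286 uM^-1*s^-1

7.4286 uM^-1*s^-1


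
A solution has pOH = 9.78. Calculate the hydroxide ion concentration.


[OH-] = 10^(-pOH)
[OH-] = 10^(-9.78)
[OH-] = 1.660e-10 M

1.660e-10 M


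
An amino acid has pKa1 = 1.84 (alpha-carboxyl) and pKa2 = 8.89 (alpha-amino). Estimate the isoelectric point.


pI = (pKa1 + pKa2) / 2
pI = (1.84 + 8.89) / 2
pI = 5.365

5.365


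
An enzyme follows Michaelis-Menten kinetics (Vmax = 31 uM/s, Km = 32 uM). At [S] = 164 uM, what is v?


v = Vmax * [S] / (Km + [S])
v = 31 * 164 / (32 + 164)
v = 25.9388 uM/s

25.9388 uM/s


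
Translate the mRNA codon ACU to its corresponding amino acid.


Standard genetic code lookup.
Codon ACU -> Thr

Thr


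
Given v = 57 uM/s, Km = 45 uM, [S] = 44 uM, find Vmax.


Vmax = v * (Km + [S]) / [S]
Vmax = 57 * (45 + 44) / 44
Vmax = 115.2955 uM/s

115.2955 uM/s


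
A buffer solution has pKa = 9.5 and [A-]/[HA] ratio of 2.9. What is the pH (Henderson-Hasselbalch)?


pH = pKa + log10([A-]/[HA])
pH = 9.5 + log10(2.9)
pH = 9.9624

9.9624


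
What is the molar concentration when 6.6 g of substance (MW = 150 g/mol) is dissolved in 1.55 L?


C = (mass / MW) / volume
C = (6.6 / 150) / 1.55
C = 0.0284 M

0.0284 M


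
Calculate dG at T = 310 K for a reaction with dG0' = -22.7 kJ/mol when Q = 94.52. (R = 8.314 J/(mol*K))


dG = dG0' + RT * ln(Q) / 1000
dG = -22.7 + 8.314 * 310 * ln(94.52) / 1000
dG = -10.9762 kJ/mol

-10.9762 kJ/mol


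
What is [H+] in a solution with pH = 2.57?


[H+] = 10^(-pH)
[H+] = 10^(-2.57)
[H+] = 0.0027 M

0.0027 M


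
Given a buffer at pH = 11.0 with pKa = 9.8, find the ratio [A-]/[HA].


[A-]/[HA] = 10^(pH - pKa)
= 10^(11.0 - 9.8)
= 15.8489

15.8489


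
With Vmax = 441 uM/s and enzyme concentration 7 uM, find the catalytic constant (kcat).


kcat = Vmax / [E]t
kcat = 441 / 7
kcat = 63.0 s^-1

63.0 s^-1


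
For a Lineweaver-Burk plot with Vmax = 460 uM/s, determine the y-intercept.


y-intercept = 1/Vmax
= 1/460
= 0.0022 s/uM

0.0022 s/uM


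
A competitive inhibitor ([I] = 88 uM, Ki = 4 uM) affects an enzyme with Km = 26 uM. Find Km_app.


Km_app = Km * (1 + [I]/Ki)
Km_app = 26 * (1 + 88/4)
Km_app = 598.0 uM

598.0 uM


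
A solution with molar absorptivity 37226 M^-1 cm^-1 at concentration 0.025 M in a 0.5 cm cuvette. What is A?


A = epsilon * c * l
A = 37226 * 0.025 * 0.5
A = 465.325

465.325


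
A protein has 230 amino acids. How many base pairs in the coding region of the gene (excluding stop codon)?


Each amino acid = 1 codon = 3 bp
bp = 230 * 3 = 690 bp

690 bp


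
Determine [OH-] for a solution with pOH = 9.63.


[OH-] = 10^(-pOH)
[OH-] = 10^(-9.63)
[OH-] = 2.344e-10 M

2.344e-10 M


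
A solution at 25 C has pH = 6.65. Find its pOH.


pOH = 14 - pH
pOH = 14 - 6.65
pOH = 7.35

7.35


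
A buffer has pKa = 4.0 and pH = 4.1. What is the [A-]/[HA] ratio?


[A-]/[HA] = 10^(pH - pKa)
= 10^(4.1 - 4.0)
= 1.2589

1.2589


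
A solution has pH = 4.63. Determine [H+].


[H+] = 10^(-pH)
[H+] = 10^(-4.63)
[H+] = 2.344e-05 M

2.344e-05 M


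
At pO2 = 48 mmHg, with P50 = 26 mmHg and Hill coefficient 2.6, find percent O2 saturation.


Y = pO2^n / (P50^n + pO2^n)
Y = 48^2.6 / (26^2.6 + 48^2.6)
Y = 83.12%

83.12%


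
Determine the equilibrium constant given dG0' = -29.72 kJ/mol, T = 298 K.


Keq = exp(-dG0 * 1000 / (R * T))
Keq = exp(-(-29.72) * 1000 / (8.314 * 298))
Keq = 162042.6841

162042.6841


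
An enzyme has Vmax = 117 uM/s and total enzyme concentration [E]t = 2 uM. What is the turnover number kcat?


kcat = Vmax / [E]t
kcat = 117 / 2
kcat = 58.5 s^-1

58.5 s^-1


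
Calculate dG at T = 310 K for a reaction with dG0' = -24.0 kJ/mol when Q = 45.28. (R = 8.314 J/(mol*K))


dG = dG0' + RT * ln(Q) / 1000
dG = -24.0 + 8.314 * 310 * ln(45.28) / 1000
dG = -14.1729 kJ/mol

-14.1729 kJ/mol


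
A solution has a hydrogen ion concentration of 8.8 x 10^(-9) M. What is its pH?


pH = -log10([H+])
pH = -log10(8.8 x 10^(-9))
pH = 8.0555

8.0555


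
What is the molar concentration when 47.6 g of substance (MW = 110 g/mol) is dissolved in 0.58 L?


C = (mass / MW) / volume
C = (47.6 / 110) / 0.58
C = 0.7461 M

0.7461 M


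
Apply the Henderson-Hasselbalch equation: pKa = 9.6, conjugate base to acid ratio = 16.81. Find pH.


pH = pKa + log10([A-]/[HA])
pH = 9.6 + log10(16.81)
pH = 10.8256

10.8256


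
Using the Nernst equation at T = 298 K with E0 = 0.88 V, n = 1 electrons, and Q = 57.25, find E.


E = E0 - (RT/nF) * ln(Q)
E = 0.88 - (8.314 * 298 / (1 * 96485)) * ln(57.25)
E = 0.7761 V

0.7761 V


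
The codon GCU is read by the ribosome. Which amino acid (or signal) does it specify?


Standard genetic code lookup.
Codon GCU -> Ala

Ala


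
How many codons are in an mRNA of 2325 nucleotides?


codons = nucleotides / 3
codons = 2325 / 3 = 775

775


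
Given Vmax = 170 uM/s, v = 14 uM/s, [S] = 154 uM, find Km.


Km = [S] * (Vmax - v) / v
Km = 154 * (170 - 14) / 14
Km = 1716.0 uM

1716.0 uM


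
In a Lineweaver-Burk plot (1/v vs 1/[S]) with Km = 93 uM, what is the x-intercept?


x-intercept = -1/Km
= -1/93
= -0.0108 1/uM

-0.0108 1/uM


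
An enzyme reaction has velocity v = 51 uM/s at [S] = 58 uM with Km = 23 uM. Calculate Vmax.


Vmax = v * (Km + [S]) / [S]
Vmax = 51 * (23 + 58) / 58
Vmax = 71.2241 uM/s

71.2241 uM/s


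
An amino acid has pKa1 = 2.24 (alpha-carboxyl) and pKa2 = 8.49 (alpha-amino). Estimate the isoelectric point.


pI = (pKa1 + pKa2) / 2
pI = (2.24 + 8.49) / 2
pI = 5.365

5.365


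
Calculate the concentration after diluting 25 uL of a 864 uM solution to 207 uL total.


C2 = C1 * V1 / V2
C2 = 864 * 25 / 207
C2 = 104.3478 uM

104.3478 uM


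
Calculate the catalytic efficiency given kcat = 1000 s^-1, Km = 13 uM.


Catalytic efficiency = kcat / Km
= 1000 / 13
= 76.9231 uM^-1*s^-1

76.9231 uM^-1*s^-1


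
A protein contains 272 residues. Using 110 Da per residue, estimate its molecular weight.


MW = n_residues * 110 Da
MW = 272 * 110
MW = 29920 Da

29920 Da


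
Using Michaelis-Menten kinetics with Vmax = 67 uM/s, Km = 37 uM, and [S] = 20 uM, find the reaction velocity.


v = Vmax * [S] / (Km + [S])
v = 67 * 20 / (37 + 20)
v = 23.5088 uM/s

23.5088 uM/s


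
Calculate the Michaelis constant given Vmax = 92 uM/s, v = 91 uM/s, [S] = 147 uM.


Km = [S] * (Vmax - v) / v
Km = 147 * (92 - 91) / 91
Km = 1.6154 uM

1.6154 uM


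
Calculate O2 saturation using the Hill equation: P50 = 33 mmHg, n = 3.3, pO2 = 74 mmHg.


Y = pO2^n / (P50^n + pO2^n)
Y = 74^3.3 / (33^3.3 + 74^3.3)
Y = 93.49%

93.49%


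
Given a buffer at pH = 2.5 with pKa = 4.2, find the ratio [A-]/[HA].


[A-]/[HA] = 10^(pH - pKa)
= 10^(2.5 - 4.2)
= 0.02

0.02


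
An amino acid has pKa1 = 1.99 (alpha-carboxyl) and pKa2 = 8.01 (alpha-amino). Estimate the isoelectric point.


pI = (pKa1 + pKa2) / 2
pI = (1.99 + 8.01) / 2
pI = 5.0

5.0


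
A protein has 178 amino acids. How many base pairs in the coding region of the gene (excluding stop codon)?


Each amino acid = 1 codon = 3 bp
bp = 178 * 3 = 534 bp

534 bp


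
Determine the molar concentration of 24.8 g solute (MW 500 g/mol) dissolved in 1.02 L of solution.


C = (mass / MW) / volume
C = (24.8 / 500) / 1.02
C = 0.0486 M

0.0486 M


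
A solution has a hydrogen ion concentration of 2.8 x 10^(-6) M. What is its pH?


pH = -log10([H+])
pH = -log10(2.8 x 10^(-6))
pH = 5.5528

5.5528


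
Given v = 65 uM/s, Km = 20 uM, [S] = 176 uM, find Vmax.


Vmax = v * (Km + [S]) / [S]
Vmax = 65 * (20 + 176) / 176
Vmax = 72.3864 uM/s

72.3864 uM/s


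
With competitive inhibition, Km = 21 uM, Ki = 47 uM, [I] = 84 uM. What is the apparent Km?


Km_app = Km * (1 + [I]/Ki)
Km_app = 21 * (1 + 84/47)
Km_app = 58.5319 uM

58.5319 uM


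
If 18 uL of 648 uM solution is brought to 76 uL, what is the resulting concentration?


C2 = C1 * V1 / V2
C2 = 648 * 18 / 76
C2 = 153.4737 uM

153.4737 uM


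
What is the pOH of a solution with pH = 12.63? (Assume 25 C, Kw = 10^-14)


pOH = 14 - pH
pOH = 14 - 12.63
pOH = 1.37

1.37


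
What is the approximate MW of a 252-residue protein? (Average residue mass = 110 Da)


MW = n_residues * 110 Da
MW = 252 * 110
MW = 27720 Da

27720 Da


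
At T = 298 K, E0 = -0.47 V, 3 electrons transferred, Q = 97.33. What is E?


E = E0 - (RT/nF) * ln(Q)
E = -0.47 - (8.314 * 298 / (3 * 96485)) * ln(97.33)
E = -0.5092 V

-0.5092 V


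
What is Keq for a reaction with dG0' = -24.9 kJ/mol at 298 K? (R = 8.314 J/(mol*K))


Keq = exp(-dG0 * 1000 / (R * T))
Keq = exp(-(-24.9) * 1000 / (8.314 * 298))
Keq = 23159.5387

23159.5387


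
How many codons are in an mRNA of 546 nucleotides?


codons = nucleotides / 3
codons = 546 / 3 = 182

182


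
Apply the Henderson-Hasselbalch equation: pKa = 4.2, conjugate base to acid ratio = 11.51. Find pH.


pH = pKa + log10([A-]/[HA])
pH = 4.2 + log10(11.51)
pH = 5.2611

5.2611


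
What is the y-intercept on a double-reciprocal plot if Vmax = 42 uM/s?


y-intercept = 1/Vmax
= 1/42
= 0.0238 s/uM

0.0238 s/uM


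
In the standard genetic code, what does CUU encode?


Standard genetic code lookup.
Codon CUU -> Leu

Leu


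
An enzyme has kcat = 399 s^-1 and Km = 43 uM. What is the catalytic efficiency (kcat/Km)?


Catalytic efficiency = kcat / Km
= 399 / 43
= 9.2791 uM^-1*s^-1

9.2791 uM^-1*s^-1


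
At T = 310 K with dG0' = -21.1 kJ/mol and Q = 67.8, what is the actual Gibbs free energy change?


dG = dG0' + RT * ln(Q) / 1000
dG = -21.1 + 8.314 * 310 * ln(67.8) / 1000
dG = -10.2325 kJ/mol

-10.2325 kJ/mol


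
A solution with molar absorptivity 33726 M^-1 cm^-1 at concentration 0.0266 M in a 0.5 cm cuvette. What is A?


A = epsilon * c * l
A = 33726 * 0.0266 * 0.5
A = 448.5558

448.5558


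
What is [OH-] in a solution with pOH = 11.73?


[OH-] = 10^(-pOH)
[OH-] = 10^(-11.73)
[OH-] = 1.862e-12 M

1.862e-12 M


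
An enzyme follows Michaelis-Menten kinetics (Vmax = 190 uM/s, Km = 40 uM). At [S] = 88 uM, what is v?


v = Vmax * [S] / (Km + [S])
v = 190 * 88 / (40 + 88)
v = 130.625 uM/s

130.625 uM/s


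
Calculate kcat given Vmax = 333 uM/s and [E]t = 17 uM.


kcat = Vmax / [E]t
kcat = 333 / 17
kcat = 19.5882 s^-1

19.5882 s^-1


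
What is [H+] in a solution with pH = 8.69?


[H+] = 10^(-pH)
[H+] = 10^(-8.69)
[H+] = 2.042e-09 M

2.042e-09 M


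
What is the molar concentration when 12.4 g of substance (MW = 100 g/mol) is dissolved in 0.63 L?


C = (mass / MW) / volume
C = (12.4 / 100) / 0.63
C = 0.1968 M

0.1968 M


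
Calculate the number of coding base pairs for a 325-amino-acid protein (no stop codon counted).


Each amino acid = 1 codon = 3 bp
bp = 325 * 3 = 975 bp

975 bp


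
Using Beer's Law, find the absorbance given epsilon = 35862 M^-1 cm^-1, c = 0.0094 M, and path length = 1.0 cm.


A = epsilon * c * l
A = 35862 * 0.0094 * 1.0
A = 337.1028

337.1028


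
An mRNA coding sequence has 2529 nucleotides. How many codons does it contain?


codons = nucleotides / 3
codons = 2529 / 3 = 843

843


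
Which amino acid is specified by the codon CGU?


Standard genetic code lookup.
Codon CGU -> Arg

Arg


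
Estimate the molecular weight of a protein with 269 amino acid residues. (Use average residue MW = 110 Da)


MW = n_residues * 110 Da
MW = 269 * 110
MW = 29590 Da

29590 Da


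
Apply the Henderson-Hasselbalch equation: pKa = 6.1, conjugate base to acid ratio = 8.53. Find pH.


pH = pKa + log10([A-]/[HA])
pH = 6.1 + log10(8.53)
pH = 7.0309

7.0309


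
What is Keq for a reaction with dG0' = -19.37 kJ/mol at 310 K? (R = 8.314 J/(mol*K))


Keq = exp(-dG0 * 1000 / (R * T))
Keq = exp(-(-19.37) * 1000 / (8.314 * 310))
Keq = 1836.2863

1836.2863


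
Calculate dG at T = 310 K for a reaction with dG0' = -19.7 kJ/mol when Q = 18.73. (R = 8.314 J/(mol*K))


dG = dG0' + RT * ln(Q) / 1000
dG = -19.7 + 8.314 * 310 * ln(18.73) / 1000
dG = -12.1481 kJ/mol

-12.1481 kJ/mol


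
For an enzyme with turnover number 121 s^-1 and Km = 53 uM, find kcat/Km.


Catalytic efficiency = kcat / Km
= 121 / 53
= 2.283 uM^-1*s^-1

2.283 uM^-1*s^-1


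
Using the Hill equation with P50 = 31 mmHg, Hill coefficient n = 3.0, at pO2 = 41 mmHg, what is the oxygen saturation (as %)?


Y = pO2^n / (P50^n + pO2^n)
Y = 41^3.0 / (31^3.0 + 41^3.0)
Y = 69.82%

69.82%


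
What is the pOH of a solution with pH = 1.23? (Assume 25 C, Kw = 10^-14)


pOH = 14 - pH
pOH = 14 - 1.23
pOH = 12.77

12.77


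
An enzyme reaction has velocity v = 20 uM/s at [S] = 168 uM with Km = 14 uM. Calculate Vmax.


Vmax = v * (Km + [S]) / [S]
Vmax = 20 * (14 + 168) / 168
Vmax = 21.6667 uM/s

21.6667 uM/s


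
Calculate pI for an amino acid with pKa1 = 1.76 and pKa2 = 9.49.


pI = (pKa1 + pKa2) / 2
pI = (1.76 + 9.49) / 2
pI = 5.625

5.625


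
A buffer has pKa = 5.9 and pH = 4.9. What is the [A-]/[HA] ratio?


[A-]/[HA] = 10^(pH - pKa)
= 10^(4.9 - 5.9)
= 0.1

0.1


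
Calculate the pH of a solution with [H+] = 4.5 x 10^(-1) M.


pH = -log10([H+])
pH = -log10(4.5 x 10^(-1))
pH = 0.3468

0.3468


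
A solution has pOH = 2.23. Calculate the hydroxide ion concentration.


[OH-] = 10^(-pOH)
[OH-] = 10^(-2.23)
[OH-] = 0.0059 M

0.0059 M


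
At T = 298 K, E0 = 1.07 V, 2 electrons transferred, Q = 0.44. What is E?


E = E0 - (RT/nF) * ln(Q)
E = 1.07 - (8.314 * 298 / (2 * 96485)) * ln(0.44)
E = 1.0805 V

1.0805 V


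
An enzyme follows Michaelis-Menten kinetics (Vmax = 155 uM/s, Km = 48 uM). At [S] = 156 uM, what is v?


v = Vmax * [S] / (Km + [S])
v = 155 * 156 / (48 + 156)
v = 118.5294 uM/s

118.5294 uM/s


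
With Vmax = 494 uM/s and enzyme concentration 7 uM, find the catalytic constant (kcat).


kcat = Vmax / [E]t
kcat = 494 / 7
kcat = 70.5714 s^-1

70.5714 s^-1


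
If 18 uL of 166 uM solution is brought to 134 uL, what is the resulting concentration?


C2 = C1 * V1 / V2
C2 = 166 * 18 / 134
C2 = 22.2985 uM

22.2985 uM


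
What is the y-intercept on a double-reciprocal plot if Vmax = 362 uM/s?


y-intercept = 1/Vmax
= 1/362
= 0.0028 s/uM

0.0028 s/uM


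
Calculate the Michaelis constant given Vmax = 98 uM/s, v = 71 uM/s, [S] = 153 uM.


Km = [S] * (Vmax - v) / v
Km = 153 * (98 - 71) / 71
Km = 58.1831 uM

58.1831 uM


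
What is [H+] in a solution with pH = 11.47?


[H+] = 10^(-pH)
[H+] = 10^(-11.47)
[H+] = 3.388e-12 M

3.388e-12 M


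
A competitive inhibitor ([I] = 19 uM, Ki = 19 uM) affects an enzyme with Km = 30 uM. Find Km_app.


Km_app = Km * (1 + [I]/Ki)
Km_app = 30 * (1 + 19/19)
Km_app = 60.0 uM

60.0 uM


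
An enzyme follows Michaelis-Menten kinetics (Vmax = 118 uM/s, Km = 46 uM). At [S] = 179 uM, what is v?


v = Vmax * [S] / (Km + [S])
v = 118 * 179 / (46 + 179)
v = 93.8756 uM/s

93.8756 uM/s


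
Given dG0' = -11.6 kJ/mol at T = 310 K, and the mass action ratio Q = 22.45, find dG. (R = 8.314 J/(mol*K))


dG = dG0' + RT * ln(Q) / 1000
dG = -11.6 + 8.314 * 310 * ln(22.45) / 1000
dG = -3.5811 kJ/mol

-3.5811 kJ/mol


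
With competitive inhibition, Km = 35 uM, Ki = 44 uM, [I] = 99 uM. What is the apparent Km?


Km_app = Km * (1 + [I]/Ki)
Km_app = 35 * (1 + 99/44)
Km_app = 113.75 uM

113.75 uM


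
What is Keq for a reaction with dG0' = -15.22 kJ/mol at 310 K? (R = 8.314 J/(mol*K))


Keq = exp(-dG0 * 1000 / (R * T))
Keq = exp(-(-15.22) * 1000 / (8.314 * 310))
Keq = 366.9822

366.9822


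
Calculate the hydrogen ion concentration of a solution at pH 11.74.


[H+] = 10^(-pH)
[H+] = 10^(-11.74)
[H+] = 1.820e-12 M

1.820e-12 M


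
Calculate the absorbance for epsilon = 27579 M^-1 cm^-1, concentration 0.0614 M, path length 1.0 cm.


A = epsilon * c * l
A = 27579 * 0.0614 * 1.0
A = 1693.3506

1693.3506


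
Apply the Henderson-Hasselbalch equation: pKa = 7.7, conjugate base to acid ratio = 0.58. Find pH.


pH = pKa + log10([A-]/[HA])
pH = 7.7 + log10(0.58)
pH = 7.4634

7.4634


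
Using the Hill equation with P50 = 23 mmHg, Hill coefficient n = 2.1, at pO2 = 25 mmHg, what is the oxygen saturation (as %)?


Y = pO2^n / (P50^n + pO2^n)
Y = 25^2.1 / (23^2.1 + 25^2.1)
Y = 54.37%

54.37%


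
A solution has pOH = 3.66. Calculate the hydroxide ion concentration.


[OH-] = 10^(-pOH)
[OH-] = 10^(-3.66)
[OH-] = 2.188e-04 M

2.188e-04 M


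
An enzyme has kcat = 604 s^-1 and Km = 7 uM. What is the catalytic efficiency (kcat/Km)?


Catalytic efficiency = kcat / Km
= 604 / 7
= 86.2857 uM^-1*s^-1

86.2857 uM^-1*s^-1


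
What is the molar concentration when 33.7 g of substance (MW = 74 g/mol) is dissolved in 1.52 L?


C = (mass / MW) / volume
C = (33.7 / 74) / 1.52
C = 0.2996 M

0.2996 M


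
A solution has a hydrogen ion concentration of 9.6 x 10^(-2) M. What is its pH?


pH = -log10([H+])
pH = -log10(9.6 x 10^(-2))
pH = 1.0177

1.0177


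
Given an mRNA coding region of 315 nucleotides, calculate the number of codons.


codons = nucleotides / 3
codons = 315 / 3 = 105

105


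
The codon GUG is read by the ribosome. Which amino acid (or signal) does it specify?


Standard genetic code lookup.
Codon GUG -> Val

Val


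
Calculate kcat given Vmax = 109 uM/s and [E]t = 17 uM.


kcat = Vmax / [E]t
kcat = 109 / 17
kcat = 6.4118 s^-1

6.4118 s^-1


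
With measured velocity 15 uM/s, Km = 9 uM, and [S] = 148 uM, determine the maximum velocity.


Vmax = v * (Km + [S]) / [S]
Vmax = 15 * (9 + 148) / 148
Vmax = 15.9122 uM/s

15.9122 uM/s


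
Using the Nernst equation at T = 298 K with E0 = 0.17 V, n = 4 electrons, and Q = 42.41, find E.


E = E0 - (RT/nF) * ln(Q)
E = 0.17 - (8.314 * 298 / (4 * 96485)) * ln(42.41)
E = 0.1459 V

0.1459 V


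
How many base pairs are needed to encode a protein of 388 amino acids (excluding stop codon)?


Each amino acid = 1 codon = 3 bp
bp = 388 * 3 = 1164 bp

1164 bp


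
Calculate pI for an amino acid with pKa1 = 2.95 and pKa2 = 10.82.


pI = (pKa1 + pKa2) / 2
pI = (2.95 + 10.82) / 2
pI = 6.885

6.885


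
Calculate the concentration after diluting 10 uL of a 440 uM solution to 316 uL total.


C2 = C1 * V1 / V2
C2 = 440 * 10 / 316
C2 = 13.9241 uM

13.9241 uM


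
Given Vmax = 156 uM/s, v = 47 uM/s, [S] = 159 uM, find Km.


Km = [S] * (Vmax - v) / v
Km = 159 * (156 - 47) / 47
Km = 368.7447 uM

368.7447 uM


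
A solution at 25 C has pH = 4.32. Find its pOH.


pOH = 14 - pH
pOH = 14 - 4.32
pOH = 9.68

9.68


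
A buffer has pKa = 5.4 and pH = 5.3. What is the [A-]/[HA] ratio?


[A-]/[HA] = 10^(pH - pKa)
= 10^(5.3 - 5.4)
= 0.7943

0.7943


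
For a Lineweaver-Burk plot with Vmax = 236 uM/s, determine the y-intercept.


y-intercept = 1/Vmax
= 1/236
= 0.0042 s/uM

0.0042 s/uM


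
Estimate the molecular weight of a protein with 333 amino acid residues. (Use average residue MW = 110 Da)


MW = n_residues * 110 Da
MW = 333 * 110
MW = 36630 Da

36630 Da


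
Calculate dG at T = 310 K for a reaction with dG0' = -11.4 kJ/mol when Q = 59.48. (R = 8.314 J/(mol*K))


dG = dG0' + RT * ln(Q) / 1000
dG = -11.4 + 8.314 * 310 * ln(59.48) / 1000
dG = -0.8699 kJ/mol

-0.8699 kJ/mol


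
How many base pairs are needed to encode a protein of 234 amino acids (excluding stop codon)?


Each amino acid = 1 codon = 3 bp
bp = 234 * 3 = 702 bp

702 bp


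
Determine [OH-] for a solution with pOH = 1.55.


[OH-] = 10^(-pOH)
[OH-] = 10^(-1.55)
[OH-] = 0.0282 M

0.0282 M


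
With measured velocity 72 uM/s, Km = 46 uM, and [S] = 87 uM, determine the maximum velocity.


Vmax = v * (Km + [S]) / [S]
Vmax = 72 * (46 + 87) / 87
Vmax = 110.069 uM/s

110.069 uM/s


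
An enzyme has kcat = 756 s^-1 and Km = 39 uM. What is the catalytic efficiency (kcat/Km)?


Catalytic efficiency = kcat / Km
= 756 / 39
= 19.3846 uM^-1*s^-1

19.3846 uM^-1*s^-1


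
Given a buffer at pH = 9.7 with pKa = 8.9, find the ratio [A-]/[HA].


[A-]/[HA] = 10^(pH - pKa)
= 10^(9.7 - 8.9)
= 6.3096

6.3096


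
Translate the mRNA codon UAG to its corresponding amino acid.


Standard genetic code lookup.
Codon UAG -> Stop

Stop


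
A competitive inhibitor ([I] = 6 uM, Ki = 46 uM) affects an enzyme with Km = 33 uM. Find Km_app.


Km_app = Km * (1 + [I]/Ki)
Km_app = 33 * (1 + 6/46)
Km_app = 37.3043 uM

37.3043 uM


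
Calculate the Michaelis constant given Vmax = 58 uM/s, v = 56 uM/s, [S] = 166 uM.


Km = [S] * (Vmax - v) / v
Km = 166 * (58 - 56) / 56
Km = 5.9286 uM

5.9286 uM
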